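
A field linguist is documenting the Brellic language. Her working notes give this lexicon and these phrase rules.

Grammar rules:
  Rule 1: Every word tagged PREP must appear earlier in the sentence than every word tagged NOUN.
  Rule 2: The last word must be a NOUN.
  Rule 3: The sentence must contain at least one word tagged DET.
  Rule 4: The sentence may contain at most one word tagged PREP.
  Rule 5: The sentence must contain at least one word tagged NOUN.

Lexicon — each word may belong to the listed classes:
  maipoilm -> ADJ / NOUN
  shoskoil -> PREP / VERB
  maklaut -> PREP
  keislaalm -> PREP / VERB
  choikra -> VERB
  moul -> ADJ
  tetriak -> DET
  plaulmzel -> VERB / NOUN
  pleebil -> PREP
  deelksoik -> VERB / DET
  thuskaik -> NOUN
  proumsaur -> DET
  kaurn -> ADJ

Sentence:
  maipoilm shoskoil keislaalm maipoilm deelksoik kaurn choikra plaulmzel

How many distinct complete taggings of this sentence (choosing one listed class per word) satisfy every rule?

8

Candidates per position — 1:maipoilm {ADJ,NOUN}; 2:shoskoil {PREP,VERB}; 3:keislaalm {PREP,VERB}; 4:maipoilm {ADJ,NOUN}; 5:deelksoik {VERB,DET}; 6:kaurn {ADJ}; 7:choikra {VERB}; 8:plaulmzel {VERB,NOUN}.
There are 64 candidate sequences in total.
Checking each against the rules leaves 8 sequences.
Count = 8.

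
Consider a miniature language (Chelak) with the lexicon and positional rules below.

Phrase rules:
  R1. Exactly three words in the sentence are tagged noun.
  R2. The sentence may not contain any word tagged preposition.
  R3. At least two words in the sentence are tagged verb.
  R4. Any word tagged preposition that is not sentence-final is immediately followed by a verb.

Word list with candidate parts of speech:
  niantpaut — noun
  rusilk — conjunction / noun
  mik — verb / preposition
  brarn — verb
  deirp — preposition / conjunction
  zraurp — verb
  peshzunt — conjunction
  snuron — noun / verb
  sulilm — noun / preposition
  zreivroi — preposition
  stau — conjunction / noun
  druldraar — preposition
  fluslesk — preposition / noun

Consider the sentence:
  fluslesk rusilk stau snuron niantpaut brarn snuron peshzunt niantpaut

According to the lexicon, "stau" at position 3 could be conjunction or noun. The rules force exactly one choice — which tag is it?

conjunction

Candidates per position — 1:fluslesk {preposition,noun}; 2:rusilk {conjunction,noun}; 3:stau {conjunction,noun}; 4:snuron {noun,verb}; 5:niantpaut {noun}; 6:brarn {verb}; 7:snuron {noun,verb}; 8:peshzunt {conjunction}; 9:niantpaut {noun}.
At position 1, choosing preposition makes rule 2 impossible to satisfy; hence noun.
At position 2, choosing noun makes rule 1 impossible to satisfy; hence conjunction.
At position 3, choosing noun makes rule 1 impossible to satisfy; hence conjunction.
At position 4, choosing noun makes rule 1 impossible to satisfy; hence verb.
At position 7, choosing noun makes rule 1 impossible to satisfy; hence verb.
That leaves exactly one tagging: noun conjunction conjunction verb noun verb verb conjunction noun.
Verifying each rule — rule 1 ok; rule 2 ok; rule 3 ok; rule 4 ok.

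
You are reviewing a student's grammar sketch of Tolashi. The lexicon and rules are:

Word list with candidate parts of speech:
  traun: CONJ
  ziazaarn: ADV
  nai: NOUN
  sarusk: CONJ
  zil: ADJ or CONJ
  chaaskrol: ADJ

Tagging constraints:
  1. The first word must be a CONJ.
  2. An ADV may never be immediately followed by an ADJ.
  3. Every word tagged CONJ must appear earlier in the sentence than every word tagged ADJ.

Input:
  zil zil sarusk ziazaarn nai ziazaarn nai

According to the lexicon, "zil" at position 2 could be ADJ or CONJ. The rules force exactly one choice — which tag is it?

Candidates per position — 1:zil {ADJ,CONJ}; 2:zil {ADJ,CONJ}; 3:sarusk {CONJ}; 4:ziazaarn {ADV}; 5:nai {NOUN}; 6:ziazaarn {ADV}; 7:nai {NOUN}.
If word 1 were ADJ, no tagging could satisfy rule 1; so word 1 is CONJ.
If word 2 were ADJ, no tagging could satisfy rule 3; so word 2 is CONJ.
That leaves exactly one tagging: CONJ CONJ CONJ ADV NOUN ADV NOUN.
Verifying each rule — rule 1 ok; rule 2 ok; rule 3 ok.

CONJ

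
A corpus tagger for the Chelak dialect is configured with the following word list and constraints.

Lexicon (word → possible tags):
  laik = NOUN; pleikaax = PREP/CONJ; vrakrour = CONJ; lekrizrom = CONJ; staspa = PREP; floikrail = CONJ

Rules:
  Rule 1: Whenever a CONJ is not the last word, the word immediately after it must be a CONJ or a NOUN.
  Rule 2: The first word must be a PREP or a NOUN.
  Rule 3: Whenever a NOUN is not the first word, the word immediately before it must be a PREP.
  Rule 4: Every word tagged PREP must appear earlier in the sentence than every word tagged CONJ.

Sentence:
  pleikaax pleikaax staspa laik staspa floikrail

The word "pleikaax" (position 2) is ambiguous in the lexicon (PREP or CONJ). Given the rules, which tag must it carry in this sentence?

Candidates per position — 1:pleikaax {PREP,CONJ}; 2:pleikaax {PREP,CONJ}; 3:staspa {PREP}; 4:laik {NOUN}; 5:staspa {PREP}; 6:floikrail {CONJ}.
Position 1: tagging it CONJ would leave rule 1 unsatisfiable, so it must be PREP.
Position 2: tagging it CONJ would leave rule 1 unsatisfiable, so it must be PREP.
The unique satisfying tagging is: PREP PREP PREP NOUN PREP CONJ.
Check: rule 1 holds; rule 2 holds; rule 3 holds; rule 4 holds.

PREP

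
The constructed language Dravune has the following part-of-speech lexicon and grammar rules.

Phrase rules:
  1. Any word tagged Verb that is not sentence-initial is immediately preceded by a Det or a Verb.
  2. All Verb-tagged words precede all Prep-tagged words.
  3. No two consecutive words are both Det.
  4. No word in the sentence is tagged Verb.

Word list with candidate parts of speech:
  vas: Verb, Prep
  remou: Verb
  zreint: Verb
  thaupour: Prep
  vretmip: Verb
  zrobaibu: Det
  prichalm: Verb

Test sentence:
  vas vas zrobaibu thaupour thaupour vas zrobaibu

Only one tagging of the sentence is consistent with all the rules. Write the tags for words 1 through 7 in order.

Candidates per position — 1:vas {Verb,Prep}; 2:vas {Verb,Prep}; 3:zrobaibu {Det}; 4:thaupour {Prep}; 5:thaupour {Prep}; 6:vas {Verb,Prep}; 7:zrobaibu {Det}.
At position 1, choosing Verb makes rule 4 impossible to satisfy; hence Prep.
At position 2, choosing Verb makes rule 1 impossible to satisfy; hence Prep.
At position 6, choosing Verb makes rule 1 impossible to satisfy; hence Prep.
That leaves exactly one tagging: Prep Prep Det Prep Prep Prep Det.
Check: rule 1 ✓; rule 2 ✓; rule 3 ✓; rule 4 ✓.

Prep Prep Det Prep Prep Prep Det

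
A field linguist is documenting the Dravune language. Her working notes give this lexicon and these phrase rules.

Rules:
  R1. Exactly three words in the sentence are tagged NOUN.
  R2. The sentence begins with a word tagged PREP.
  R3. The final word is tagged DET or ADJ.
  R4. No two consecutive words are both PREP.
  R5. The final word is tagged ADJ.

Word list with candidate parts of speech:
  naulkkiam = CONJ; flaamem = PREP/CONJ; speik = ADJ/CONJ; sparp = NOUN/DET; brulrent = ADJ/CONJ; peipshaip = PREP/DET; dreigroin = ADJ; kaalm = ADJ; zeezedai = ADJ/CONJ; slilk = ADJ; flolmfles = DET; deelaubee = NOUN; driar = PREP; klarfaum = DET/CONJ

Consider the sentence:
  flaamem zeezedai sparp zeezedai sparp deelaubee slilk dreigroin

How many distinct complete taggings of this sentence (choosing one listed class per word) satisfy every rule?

Candidates per position — 1:flaamem {PREP,CONJ}; 2:zeezedai {ADJ,CONJ}; 3:sparp {NOUN,DET}; 4:zeezedai {ADJ,CONJ}; 5:sparp {NOUN,DET}; 6:deelaubee {NOUN}; 7:slilk {ADJ}; 8:dreigroin {ADJ}.
There are 32 candidate sequences in total.
The sequences that satisfy every rule: PREP ADJ NOUN ADJ NOUN NOUN ADJ ADJ; PREP ADJ NOUN CONJ NOUN NOUN ADJ ADJ; PREP CONJ NOUN ADJ NOUN NOUN ADJ ADJ; PREP CONJ NOUN CONJ NOUN NOUN ADJ ADJ.
Count = 4.

4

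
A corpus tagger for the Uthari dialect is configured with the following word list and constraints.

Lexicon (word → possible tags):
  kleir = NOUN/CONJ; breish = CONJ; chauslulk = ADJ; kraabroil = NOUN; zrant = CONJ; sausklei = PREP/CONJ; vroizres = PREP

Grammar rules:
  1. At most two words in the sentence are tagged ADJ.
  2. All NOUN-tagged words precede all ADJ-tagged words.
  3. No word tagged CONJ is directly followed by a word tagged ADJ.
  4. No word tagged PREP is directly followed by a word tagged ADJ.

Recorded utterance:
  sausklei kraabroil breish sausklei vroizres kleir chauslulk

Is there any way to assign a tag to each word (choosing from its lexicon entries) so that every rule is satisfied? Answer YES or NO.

Candidates per position — 1:sausklei {PREP,CONJ}; 2:kraabroil {NOUN}; 3:breish {CONJ}; 4:sausklei {PREP,CONJ}; 5:vroizres {PREP}; 6:kleir {NOUN,CONJ}; 7:chauslulk {ADJ}.
One satisfying assignment: PREP NOUN CONJ PREP PREP NOUN ADJ.
Verifying each rule — rule 1 ✓; rule 2 ✓; rule 3 ✓; rule 4 ✓.

YES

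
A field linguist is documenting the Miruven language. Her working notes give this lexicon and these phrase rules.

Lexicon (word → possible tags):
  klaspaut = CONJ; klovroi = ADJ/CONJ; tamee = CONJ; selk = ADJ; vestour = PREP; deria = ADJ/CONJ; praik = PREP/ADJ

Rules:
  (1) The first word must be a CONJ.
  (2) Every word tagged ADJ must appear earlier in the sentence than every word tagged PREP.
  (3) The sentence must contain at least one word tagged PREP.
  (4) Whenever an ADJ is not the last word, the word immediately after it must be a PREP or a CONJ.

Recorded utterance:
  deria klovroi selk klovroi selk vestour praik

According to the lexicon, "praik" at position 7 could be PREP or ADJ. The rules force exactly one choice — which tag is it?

Candidates per position — 1:deria {ADJ,CONJ}; 2:klovroi {ADJ,CONJ}; 3:selk {ADJ}; 4:klovroi {ADJ,CONJ}; 5:selk {ADJ}; 6:vestour {PREP}; 7:praik {PREP,ADJ}.
At position 1, choosing ADJ makes rule 1 impossible to satisfy; hence CONJ.
At position 2, choosing ADJ makes rule 4 impossible to satisfy; hence CONJ.
At position 4, choosing ADJ makes rule 4 impossible to satisfy; hence CONJ.
At position 7, choosing ADJ makes rule 2 impossible to satisfy; hence PREP.
The only consistent sequence is: CONJ CONJ ADJ CONJ ADJ PREP PREP.
Check: rule 1 ✓; rule 2 ✓; rule 3 ✓; rule 4 ✓.

PREP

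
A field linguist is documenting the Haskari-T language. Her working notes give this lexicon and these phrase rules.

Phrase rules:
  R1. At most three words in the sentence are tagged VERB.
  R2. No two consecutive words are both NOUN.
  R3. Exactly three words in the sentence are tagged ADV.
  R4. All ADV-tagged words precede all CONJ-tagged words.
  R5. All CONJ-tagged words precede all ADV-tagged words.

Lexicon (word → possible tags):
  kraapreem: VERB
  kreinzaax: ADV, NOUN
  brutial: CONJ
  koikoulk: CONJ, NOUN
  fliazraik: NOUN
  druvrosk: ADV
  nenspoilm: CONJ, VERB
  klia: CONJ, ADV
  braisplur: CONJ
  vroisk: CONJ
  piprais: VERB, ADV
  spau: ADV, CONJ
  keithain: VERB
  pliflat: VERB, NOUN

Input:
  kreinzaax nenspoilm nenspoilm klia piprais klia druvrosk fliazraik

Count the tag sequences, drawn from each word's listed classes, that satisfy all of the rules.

1

Candidates per position — 1:kreinzaax {ADV,NOUN}; 2:nenspoilm {CONJ,VERB}; 3:nenspoilm {CONJ,VERB}; 4:klia {CONJ,ADV}; 5:piprais {VERB,ADV}; 6:klia {CONJ,ADV}; 7:druvrosk {ADV}; 8:fliazraik {NOUN}.
There are 64 candidate sequences in total.
The sequences that satisfy every rule: NOUN VERB VERB ADV VERB ADV ADV NOUN.
Count = 1.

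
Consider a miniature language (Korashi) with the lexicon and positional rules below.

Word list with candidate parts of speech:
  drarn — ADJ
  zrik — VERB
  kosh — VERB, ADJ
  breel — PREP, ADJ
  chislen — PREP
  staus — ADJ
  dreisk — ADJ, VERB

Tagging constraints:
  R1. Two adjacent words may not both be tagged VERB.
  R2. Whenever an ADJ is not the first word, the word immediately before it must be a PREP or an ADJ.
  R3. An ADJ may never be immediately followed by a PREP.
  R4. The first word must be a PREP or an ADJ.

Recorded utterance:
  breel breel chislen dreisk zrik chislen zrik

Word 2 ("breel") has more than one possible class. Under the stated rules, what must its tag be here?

PREP

Candidates per position — 1:breel {PREP,ADJ}; 2:breel {PREP,ADJ}; 3:chislen {PREP}; 4:dreisk {ADJ,VERB}; 5:zrik {VERB}; 6:chislen {PREP}; 7:zrik {VERB}.
Word 1 cannot be ADJ — rule 3 would then fail for every completion. It is PREP.
Word 2 cannot be ADJ — rule 3 would then fail for every completion. It is PREP.
Word 4 cannot be VERB — rule 1 would then fail for every completion. It is ADJ.
That leaves exactly one tagging: PREP PREP PREP ADJ VERB PREP VERB.
Check: rule 1 ✓; rule 2 ✓; rule 3 ✓; rule 4 ✓.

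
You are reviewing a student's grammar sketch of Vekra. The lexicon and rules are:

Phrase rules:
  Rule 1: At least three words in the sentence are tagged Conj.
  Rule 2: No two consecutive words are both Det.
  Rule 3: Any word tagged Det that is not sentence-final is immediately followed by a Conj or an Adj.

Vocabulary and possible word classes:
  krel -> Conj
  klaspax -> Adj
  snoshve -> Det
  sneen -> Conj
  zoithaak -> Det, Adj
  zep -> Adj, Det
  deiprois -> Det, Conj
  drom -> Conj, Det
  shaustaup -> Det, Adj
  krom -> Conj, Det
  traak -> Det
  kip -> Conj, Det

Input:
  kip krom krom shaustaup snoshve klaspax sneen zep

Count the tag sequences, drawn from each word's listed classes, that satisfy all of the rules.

8

Candidates per position — 1:kip {Conj,Det}; 2:krom {Conj,Det}; 3:krom {Conj,Det}; 4:shaustaup {Det,Adj}; 5:snoshve {Det}; 6:klaspax {Adj}; 7:sneen {Conj}; 8:zep {Adj,Det}.
There are 32 candidate sequences in total.
Checking each against the rules leaves 8 sequences.
Count = 8.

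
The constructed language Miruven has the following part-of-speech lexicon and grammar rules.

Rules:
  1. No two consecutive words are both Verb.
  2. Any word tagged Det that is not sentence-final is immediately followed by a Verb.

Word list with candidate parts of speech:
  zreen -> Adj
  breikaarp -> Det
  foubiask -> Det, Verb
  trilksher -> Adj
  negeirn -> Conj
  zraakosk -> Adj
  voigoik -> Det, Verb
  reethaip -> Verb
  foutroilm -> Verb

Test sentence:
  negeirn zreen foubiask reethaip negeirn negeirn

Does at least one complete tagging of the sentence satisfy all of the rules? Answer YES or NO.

YES

Candidates per position — 1:negeirn {Conj}; 2:zreen {Adj}; 3:foubiask {Det,Verb}; 4:reethaip {Verb}; 5:negeirn {Conj}; 6:negeirn {Conj}.
One satisfying assignment: Conj Adj Det Verb Conj Conj.
Checking: rule 1 satisfied; rule 2 satisfied.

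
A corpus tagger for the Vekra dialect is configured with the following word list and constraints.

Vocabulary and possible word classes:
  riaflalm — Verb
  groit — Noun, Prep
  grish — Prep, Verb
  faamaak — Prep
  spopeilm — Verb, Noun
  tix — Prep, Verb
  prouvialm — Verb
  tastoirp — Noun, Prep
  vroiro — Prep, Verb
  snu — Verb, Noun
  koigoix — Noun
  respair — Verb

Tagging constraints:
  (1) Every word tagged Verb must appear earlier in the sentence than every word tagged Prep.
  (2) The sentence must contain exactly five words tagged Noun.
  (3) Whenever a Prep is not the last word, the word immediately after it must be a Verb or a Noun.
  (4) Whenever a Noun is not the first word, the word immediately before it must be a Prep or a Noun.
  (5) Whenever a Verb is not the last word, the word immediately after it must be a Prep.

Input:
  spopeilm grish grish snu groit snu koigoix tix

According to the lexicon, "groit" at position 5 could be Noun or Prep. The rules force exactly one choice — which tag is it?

Candidates per position — 1:spopeilm {Verb,Noun}; 2:grish {Prep,Verb}; 3:grish {Prep,Verb}; 4:snu {Verb,Noun}; 5:groit {Noun,Prep}; 6:snu {Verb,Noun}; 7:koigoix {Noun}; 8:tix {Prep,Verb}.
Position 1: Verb is ruled out by rule 2; that leaves Noun.
Position 3: Verb is ruled out by rule 5; that leaves Prep.
Position 4: Verb is ruled out by rule 1; that leaves Noun.
Position 5: Prep is ruled out by rule 2; that leaves Noun.
Position 6: Verb is ruled out by rule 1; that leaves Noun.
Position 8: Verb is ruled out by rule 1; that leaves Prep.
Position 2: Prep is ruled out by rule 3; that leaves Verb.
So the tagging must be: Noun Verb Prep Noun Noun Noun Noun Prep.
Verifying each rule — rule 1 satisfied; rule 2 satisfied; rule 3 satisfied; rule 4 satisfied; rule 5 satisfied.

Noun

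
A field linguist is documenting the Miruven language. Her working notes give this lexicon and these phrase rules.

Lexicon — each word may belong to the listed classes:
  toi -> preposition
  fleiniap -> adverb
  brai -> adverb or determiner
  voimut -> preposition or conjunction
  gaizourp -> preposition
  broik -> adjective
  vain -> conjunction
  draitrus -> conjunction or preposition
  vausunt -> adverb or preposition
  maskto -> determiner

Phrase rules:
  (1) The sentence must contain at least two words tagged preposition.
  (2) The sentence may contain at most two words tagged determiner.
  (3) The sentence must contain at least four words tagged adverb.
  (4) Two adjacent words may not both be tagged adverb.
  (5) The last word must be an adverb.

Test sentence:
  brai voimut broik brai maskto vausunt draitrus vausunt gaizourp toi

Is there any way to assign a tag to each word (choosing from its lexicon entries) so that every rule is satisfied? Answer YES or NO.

Candidates per position — 1:brai {adverb,determiner}; 2:voimut {preposition,conjunction}; 3:broik {adjective}; 4:brai {adverb,determiner}; 5:maskto {determiner}; 6:vausunt {adverb,preposition}; 7:draitrus {conjunction,preposition}; 8:vausunt {adverb,preposition}; 9:gaizourp {preposition}; 10:toi {preposition}.
Rule 5 cannot be satisfied by any choice of tags from the lexicon.
So there is no consistent tagging.

NO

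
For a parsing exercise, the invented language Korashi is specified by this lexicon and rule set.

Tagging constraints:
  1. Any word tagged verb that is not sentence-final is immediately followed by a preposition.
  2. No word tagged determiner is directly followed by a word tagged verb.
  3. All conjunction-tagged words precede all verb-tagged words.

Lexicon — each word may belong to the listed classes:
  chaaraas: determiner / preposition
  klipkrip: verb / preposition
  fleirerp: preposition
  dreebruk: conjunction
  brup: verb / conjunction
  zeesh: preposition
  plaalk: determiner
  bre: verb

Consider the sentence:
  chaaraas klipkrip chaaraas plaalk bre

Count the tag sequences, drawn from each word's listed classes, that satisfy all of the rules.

Candidates per position — 1:chaaraas {determiner,preposition}; 2:klipkrip {verb,preposition}; 3:chaaraas {determiner,preposition}; 4:plaalk {determiner}; 5:bre {verb}.
There are 8 candidate sequences in total.
Rule 2 cannot be satisfied by any choice of tags from the lexicon.
So there is no consistent tagging.
Count = 0.

0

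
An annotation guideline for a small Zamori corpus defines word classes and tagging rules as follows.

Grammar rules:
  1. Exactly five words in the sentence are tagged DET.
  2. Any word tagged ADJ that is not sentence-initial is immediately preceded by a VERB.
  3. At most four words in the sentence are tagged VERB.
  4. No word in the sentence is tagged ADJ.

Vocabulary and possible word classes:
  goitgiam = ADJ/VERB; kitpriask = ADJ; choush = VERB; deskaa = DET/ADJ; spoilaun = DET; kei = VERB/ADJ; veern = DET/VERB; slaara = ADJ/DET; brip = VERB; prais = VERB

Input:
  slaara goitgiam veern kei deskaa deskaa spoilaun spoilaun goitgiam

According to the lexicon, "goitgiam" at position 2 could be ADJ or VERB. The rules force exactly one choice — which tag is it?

VERB

Candidates per position — 1:slaara {ADJ,DET}; 2:goitgiam {ADJ,VERB}; 3:veern {DET,VERB}; 4:kei {VERB,ADJ}; 5:deskaa {DET,ADJ}; 6:deskaa {DET,ADJ}; 7:spoilaun {DET}; 8:spoilaun {DET}; 9:goitgiam {ADJ,VERB}.
At position 1, choosing ADJ makes rule 4 impossible to satisfy; hence DET.
At position 2, choosing ADJ makes rule 2 impossible to satisfy; hence VERB.
At position 4, choosing ADJ makes rule 4 impossible to satisfy; hence VERB.
At position 5, choosing ADJ makes rule 4 impossible to satisfy; hence DET.
At position 6, choosing ADJ makes rule 2 impossible to satisfy; hence DET.
At position 9, choosing ADJ makes rule 2 impossible to satisfy; hence VERB.
At position 3, choosing DET makes rule 1 impossible to satisfy; hence VERB.
That leaves exactly one tagging: DET VERB VERB VERB DET DET DET DET VERB.
Check: rule 1 satisfied; rule 2 satisfied; rule 3 satisfied; rule 4 satisfied.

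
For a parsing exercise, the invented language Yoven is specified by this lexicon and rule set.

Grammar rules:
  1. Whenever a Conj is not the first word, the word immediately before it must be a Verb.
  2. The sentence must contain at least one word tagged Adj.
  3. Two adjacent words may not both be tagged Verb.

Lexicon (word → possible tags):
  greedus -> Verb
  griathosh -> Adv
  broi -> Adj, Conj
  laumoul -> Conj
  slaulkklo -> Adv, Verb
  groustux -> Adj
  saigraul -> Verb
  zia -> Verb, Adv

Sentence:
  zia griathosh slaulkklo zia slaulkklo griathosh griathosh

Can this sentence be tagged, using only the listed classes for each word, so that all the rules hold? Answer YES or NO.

Candidates per position — 1:zia {Verb,Adv}; 2:griathosh {Adv}; 3:slaulkklo {Adv,Verb}; 4:zia {Verb,Adv}; 5:slaulkklo {Adv,Verb}; 6:griathosh {Adv}; 7:griathosh {Adv}.
Rule 2 cannot be satisfied by any choice of tags from the lexicon.
So there is no consistent tagging.

NO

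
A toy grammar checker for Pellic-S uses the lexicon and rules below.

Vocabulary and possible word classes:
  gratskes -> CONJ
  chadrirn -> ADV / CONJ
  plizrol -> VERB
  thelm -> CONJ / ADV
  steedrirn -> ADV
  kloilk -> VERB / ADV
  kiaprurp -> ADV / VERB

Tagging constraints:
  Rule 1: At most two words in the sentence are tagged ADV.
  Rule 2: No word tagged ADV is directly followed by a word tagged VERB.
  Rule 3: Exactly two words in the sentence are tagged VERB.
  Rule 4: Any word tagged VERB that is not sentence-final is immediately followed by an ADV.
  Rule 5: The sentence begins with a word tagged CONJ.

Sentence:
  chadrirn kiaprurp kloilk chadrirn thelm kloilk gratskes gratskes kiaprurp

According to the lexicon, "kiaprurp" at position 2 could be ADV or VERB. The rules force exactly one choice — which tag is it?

VERB

Candidates per position — 1:chadrirn {ADV,CONJ}; 2:kiaprurp {ADV,VERB}; 3:kloilk {VERB,ADV}; 4:chadrirn {ADV,CONJ}; 5:thelm {CONJ,ADV}; 6:kloilk {VERB,ADV}; 7:gratskes {CONJ}; 8:gratskes {CONJ}; 9:kiaprurp {ADV,VERB}.
Position 1: tagging it ADV would leave rule 5 unsatisfiable, so it must be CONJ.
Position 6: tagging it VERB would leave rule 4 unsatisfiable, so it must be ADV.
Position 2: the remaining choice is settled jointly with positions 3, 4, 5, 9 — only VERB at position 2 is part of a tagging that satisfies every rule.
So the tagging must be: CONJ VERB ADV CONJ CONJ ADV CONJ CONJ VERB.
Verifying each rule — rule 1 ✓; rule 2 ✓; rule 3 ✓; rule 4 ✓; rule 5 ✓.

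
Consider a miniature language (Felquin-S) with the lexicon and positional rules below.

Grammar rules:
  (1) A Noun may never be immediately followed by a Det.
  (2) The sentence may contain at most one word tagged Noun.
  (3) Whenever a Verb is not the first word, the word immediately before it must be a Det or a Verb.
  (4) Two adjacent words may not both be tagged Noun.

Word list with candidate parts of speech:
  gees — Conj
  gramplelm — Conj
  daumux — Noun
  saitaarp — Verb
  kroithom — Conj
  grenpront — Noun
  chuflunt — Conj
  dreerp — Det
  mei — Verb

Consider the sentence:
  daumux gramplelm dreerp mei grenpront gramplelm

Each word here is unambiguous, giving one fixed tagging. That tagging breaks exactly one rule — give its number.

Fixed tagging: Noun Conj Det Verb Noun Conj.
Applying the rules: R1 holds, R2 violated, R3 holds, R4 holds.
Only rule 2 fails.

2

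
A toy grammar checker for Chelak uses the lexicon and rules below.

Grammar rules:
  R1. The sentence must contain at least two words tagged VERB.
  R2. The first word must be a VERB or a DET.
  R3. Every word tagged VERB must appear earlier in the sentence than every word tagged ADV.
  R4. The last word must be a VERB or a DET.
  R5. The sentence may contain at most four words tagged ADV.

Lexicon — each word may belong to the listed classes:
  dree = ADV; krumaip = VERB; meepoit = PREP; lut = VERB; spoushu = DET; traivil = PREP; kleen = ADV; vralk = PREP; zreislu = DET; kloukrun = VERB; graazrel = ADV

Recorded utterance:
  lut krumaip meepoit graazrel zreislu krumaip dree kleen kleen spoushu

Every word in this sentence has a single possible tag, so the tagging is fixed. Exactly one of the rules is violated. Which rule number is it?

3

Fixed tagging: VERB VERB PREP ADV DET VERB ADV ADV ADV DET.
Rule check: R1 ✓, R2 ✓, R3 ✗, R4 ✓, R5 ✓.
Only rule 3 fails.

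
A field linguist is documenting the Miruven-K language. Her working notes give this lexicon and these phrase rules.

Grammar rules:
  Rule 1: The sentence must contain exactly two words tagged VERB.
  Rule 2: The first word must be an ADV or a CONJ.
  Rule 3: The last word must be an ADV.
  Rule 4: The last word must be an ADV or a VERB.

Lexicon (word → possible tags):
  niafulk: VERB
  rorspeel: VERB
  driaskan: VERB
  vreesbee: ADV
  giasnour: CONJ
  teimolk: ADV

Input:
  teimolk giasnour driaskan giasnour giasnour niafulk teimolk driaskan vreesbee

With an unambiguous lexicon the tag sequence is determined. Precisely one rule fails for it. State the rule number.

1

Fixed tagging: ADV CONJ VERB CONJ CONJ VERB ADV VERB ADV.
Checking each rule: R1 violated, R2 holds, R3 holds, R4 holds.
Only rule 1 fails.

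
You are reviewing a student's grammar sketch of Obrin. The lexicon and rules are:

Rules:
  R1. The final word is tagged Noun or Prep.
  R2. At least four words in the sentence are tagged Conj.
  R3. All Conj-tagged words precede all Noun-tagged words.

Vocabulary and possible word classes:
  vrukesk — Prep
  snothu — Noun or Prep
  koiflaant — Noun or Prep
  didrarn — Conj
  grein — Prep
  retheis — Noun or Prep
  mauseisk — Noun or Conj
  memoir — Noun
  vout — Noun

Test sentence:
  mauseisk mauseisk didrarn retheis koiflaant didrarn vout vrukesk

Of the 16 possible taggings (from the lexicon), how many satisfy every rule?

Candidates per position — 1:mauseisk {Noun,Conj}; 2:mauseisk {Noun,Conj}; 3:didrarn {Conj}; 4:retheis {Noun,Prep}; 5:koiflaant {Noun,Prep}; 6:didrarn {Conj}; 7:vout {Noun}; 8:vrukesk {Prep}.
There are 16 candidate sequences in total.
The sequences that satisfy every rule: Conj Conj Conj Prep Prep Conj Noun Prep.
Count = 1.

1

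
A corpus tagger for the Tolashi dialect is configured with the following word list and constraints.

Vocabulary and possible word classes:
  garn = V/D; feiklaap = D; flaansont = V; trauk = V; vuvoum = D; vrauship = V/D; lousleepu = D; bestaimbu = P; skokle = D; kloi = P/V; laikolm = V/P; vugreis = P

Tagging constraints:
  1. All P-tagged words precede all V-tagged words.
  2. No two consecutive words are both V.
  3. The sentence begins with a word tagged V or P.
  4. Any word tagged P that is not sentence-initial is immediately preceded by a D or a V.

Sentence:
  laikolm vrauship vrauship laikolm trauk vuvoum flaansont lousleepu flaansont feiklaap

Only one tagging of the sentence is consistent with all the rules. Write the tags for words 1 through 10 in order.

P D D P V D V D V D

Candidates per position — 1:laikolm {V,P}; 2:vrauship {V,D}; 3:vrauship {V,D}; 4:laikolm {V,P}; 5:trauk {V}; 6:vuvoum {D}; 7:flaansont {V}; 8:lousleepu {D}; 9:flaansont {V}; 10:feiklaap {D}.
Word 4 cannot be V — rule 2 would then fail for every completion. It is P.
Word 1 cannot be V — rule 1 would then fail for every completion. It is P.
Word 2 cannot be V — rule 1 would then fail for every completion. It is D.
Word 3 cannot be V — rule 1 would then fail for every completion. It is D.
The only consistent sequence is: P D D P V D V D V D.
Rule-by-rule: rule 1 satisfied; rule 2 satisfied; rule 3 satisfied; rule 4 satisfied.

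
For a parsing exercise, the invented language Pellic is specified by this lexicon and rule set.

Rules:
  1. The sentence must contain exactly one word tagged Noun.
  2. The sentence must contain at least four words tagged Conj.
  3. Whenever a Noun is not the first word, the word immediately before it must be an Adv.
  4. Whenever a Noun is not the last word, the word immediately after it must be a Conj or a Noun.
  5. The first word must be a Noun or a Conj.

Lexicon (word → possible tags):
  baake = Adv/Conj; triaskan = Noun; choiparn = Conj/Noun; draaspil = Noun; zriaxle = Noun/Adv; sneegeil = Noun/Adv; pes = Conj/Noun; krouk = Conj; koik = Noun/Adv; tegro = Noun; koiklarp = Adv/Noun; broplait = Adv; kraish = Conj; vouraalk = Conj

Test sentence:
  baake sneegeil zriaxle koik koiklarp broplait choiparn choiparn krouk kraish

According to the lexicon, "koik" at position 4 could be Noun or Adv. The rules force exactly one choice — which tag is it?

Adv

Candidates per position — 1:baake {Adv,Conj}; 2:sneegeil {Noun,Adv}; 3:zriaxle {Noun,Adv}; 4:koik {Noun,Adv}; 5:koiklarp {Adv,Noun}; 6:broplait {Adv}; 7:choiparn {Conj,Noun}; 8:choiparn {Conj,Noun}; 9:krouk {Conj}; 10:kraish {Conj}.
Position 1: tagging it Adv would leave rule 5 unsatisfiable, so it must be Conj.
Position 2: tagging it Noun would leave rule 3 unsatisfiable, so it must be Adv.
Position 3: tagging it Noun would leave rule 4 unsatisfiable, so it must be Adv.
Position 4: tagging it Noun would leave rule 4 unsatisfiable, so it must be Adv.
Position 5: tagging it Noun would leave rule 4 unsatisfiable, so it must be Adv.
Position 8: tagging it Noun would leave rule 3 unsatisfiable, so it must be Conj.
Position 7: tagging it Conj would leave rule 1 unsatisfiable, so it must be Noun.
The only consistent sequence is: Conj Adv Adv Adv Adv Adv Noun Conj Conj Conj.
Rule-by-rule: rule 1 satisfied; rule 2 satisfied; rule 3 satisfied; rule 4 satisfied; rule 5 satisfied.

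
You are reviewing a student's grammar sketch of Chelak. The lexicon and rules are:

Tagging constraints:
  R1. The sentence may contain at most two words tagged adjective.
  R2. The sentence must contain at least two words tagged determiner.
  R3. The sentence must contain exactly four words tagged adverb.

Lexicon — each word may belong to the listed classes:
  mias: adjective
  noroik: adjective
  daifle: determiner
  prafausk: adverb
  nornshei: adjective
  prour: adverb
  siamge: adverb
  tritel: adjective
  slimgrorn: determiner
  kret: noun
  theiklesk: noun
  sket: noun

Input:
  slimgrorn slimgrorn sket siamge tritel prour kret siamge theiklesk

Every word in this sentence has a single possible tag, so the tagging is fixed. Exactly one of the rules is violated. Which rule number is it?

3

Fixed tagging: determiner determiner noun adverb adjective adverb noun adverb noun.
Applying the rules: R1 ✓, R2 ✓, R3 ✗.
Only rule 3 fails.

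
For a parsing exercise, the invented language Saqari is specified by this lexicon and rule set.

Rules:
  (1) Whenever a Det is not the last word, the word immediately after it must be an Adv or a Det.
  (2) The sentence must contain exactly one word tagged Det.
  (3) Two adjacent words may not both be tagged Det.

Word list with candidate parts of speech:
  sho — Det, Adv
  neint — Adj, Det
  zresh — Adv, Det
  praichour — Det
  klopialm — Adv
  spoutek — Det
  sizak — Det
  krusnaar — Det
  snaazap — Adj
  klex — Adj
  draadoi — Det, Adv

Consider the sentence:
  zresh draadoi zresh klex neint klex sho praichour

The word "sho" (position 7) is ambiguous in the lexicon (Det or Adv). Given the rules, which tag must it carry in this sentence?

Candidates per position — 1:zresh {Adv,Det}; 2:draadoi {Det,Adv}; 3:zresh {Adv,Det}; 4:klex {Adj}; 5:neint {Adj,Det}; 6:klex {Adj}; 7:sho {Det,Adv}; 8:praichour {Det}.
Position 1: tagging it Det would leave rule 2 unsatisfiable, so it must be Adv.
Position 2: tagging it Det would leave rule 2 unsatisfiable, so it must be Adv.
Position 3: tagging it Det would leave rule 1 unsatisfiable, so it must be Adv.
Position 5: tagging it Det would leave rule 1 unsatisfiable, so it must be Adj.
Position 7: tagging it Det would leave rule 2 unsatisfiable, so it must be Adv.
The unique satisfying tagging is: Adv Adv Adv Adj Adj Adj Adv Det.
Checking: rule 1 holds; rule 2 holds; rule 3 holds.

Adv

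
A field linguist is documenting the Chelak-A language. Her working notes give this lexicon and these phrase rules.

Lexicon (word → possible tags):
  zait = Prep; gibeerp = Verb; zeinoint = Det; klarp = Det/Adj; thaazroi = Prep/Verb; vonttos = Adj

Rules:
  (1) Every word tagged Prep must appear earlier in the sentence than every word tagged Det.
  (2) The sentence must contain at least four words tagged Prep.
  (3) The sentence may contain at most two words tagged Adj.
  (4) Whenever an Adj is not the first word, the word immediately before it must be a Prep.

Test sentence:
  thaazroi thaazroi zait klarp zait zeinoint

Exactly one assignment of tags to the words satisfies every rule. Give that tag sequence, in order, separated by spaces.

Prep Prep Prep Adj Prep Det

Candidates per position — 1:thaazroi {Prep,Verb}; 2:thaazroi {Prep,Verb}; 3:zait {Prep}; 4:klarp {Det,Adj}; 5:zait {Prep}; 6:zeinoint {Det}.
Word 1 cannot be Verb — rule 2 would then fail for every completion. It is Prep.
Word 2 cannot be Verb — rule 2 would then fail for every completion. It is Prep.
Word 4 cannot be Det — rule 1 would then fail for every completion. It is Adj.
That leaves exactly one tagging: Prep Prep Prep Adj Prep Det.
Rule-by-rule: rule 1 ok; rule 2 ok; rule 3 ok; rule 4 ok.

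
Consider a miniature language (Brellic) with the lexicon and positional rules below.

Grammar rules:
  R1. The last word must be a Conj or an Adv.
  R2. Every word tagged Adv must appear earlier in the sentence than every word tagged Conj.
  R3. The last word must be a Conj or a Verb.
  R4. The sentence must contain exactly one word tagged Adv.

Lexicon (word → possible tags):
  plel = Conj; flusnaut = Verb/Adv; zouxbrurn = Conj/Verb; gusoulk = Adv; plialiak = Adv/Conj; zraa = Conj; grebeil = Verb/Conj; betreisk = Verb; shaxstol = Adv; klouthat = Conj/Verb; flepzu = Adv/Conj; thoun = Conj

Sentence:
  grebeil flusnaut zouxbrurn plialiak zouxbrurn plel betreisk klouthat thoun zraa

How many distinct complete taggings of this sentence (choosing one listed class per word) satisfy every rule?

12

Candidates per position — 1:grebeil {Verb,Conj}; 2:flusnaut {Verb,Adv}; 3:zouxbrurn {Conj,Verb}; 4:plialiak {Adv,Conj}; 5:zouxbrurn {Conj,Verb}; 6:plel {Conj}; 7:betreisk {Verb}; 8:klouthat {Conj,Verb}; 9:thoun {Conj}; 10:zraa {Conj}.
There are 64 candidate sequences in total.
Checking each against the rules leaves 12 sequences.
Count = 12.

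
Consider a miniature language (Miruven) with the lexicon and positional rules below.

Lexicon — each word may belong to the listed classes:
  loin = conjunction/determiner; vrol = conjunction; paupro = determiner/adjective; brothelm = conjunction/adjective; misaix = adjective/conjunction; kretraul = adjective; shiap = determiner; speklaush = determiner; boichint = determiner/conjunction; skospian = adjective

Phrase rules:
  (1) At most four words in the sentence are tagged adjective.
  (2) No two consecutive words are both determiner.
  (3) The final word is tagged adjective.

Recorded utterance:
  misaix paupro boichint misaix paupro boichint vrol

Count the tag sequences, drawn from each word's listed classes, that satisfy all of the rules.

Candidates per position — 1:misaix {adjective,conjunction}; 2:paupro {determiner,adjective}; 3:boichint {determiner,conjunction}; 4:misaix {adjective,conjunction}; 5:paupro {determiner,adjective}; 6:boichint {determiner,conjunction}; 7:vrol {conjunction}.
There are 64 candidate sequences in total.
Rule 3 cannot be satisfied by any choice of tags from the lexicon.
So there is no consistent tagging.
Count = 0.

0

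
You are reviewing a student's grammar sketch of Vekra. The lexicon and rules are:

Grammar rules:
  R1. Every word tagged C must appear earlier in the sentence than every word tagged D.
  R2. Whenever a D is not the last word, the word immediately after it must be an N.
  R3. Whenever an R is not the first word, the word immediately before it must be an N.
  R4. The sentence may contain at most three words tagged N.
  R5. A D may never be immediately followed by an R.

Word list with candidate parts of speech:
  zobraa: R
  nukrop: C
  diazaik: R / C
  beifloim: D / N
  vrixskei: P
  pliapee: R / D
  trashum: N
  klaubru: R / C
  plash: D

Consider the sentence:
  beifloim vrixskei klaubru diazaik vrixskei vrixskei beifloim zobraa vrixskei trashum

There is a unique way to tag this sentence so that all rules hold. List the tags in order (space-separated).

Candidates per position — 1:beifloim {D,N}; 2:vrixskei {P}; 3:klaubru {R,C}; 4:diazaik {R,C}; 5:vrixskei {P}; 6:vrixskei {P}; 7:beifloim {D,N}; 8:zobraa {R}; 9:vrixskei {P}; 10:trashum {N}.
If word 1 were D, no tagging could satisfy rule 2; so word 1 is N.
If word 3 were R, no tagging could satisfy rule 3; so word 3 is C.
If word 4 were R, no tagging could satisfy rule 3; so word 4 is C.
If word 7 were D, no tagging could satisfy rule 2; so word 7 is N.
The only consistent sequence is: N P C C P P N R P N.
Check: rule 1 satisfied; rule 2 satisfied; rule 3 satisfied; rule 4 satisfied; rule 5 satisfied.

N P C C P P N R P N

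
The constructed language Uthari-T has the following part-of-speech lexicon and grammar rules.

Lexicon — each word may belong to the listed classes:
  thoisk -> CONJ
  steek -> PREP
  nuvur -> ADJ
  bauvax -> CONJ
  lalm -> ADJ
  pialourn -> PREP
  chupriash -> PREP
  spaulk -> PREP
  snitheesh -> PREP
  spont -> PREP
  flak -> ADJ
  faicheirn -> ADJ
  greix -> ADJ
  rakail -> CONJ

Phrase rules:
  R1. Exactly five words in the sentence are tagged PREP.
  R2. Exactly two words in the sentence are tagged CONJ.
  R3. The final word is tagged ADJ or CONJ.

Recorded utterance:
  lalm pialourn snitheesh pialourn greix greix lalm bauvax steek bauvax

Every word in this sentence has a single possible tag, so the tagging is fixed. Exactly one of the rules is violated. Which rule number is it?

Fixed tagging: ADJ PREP PREP PREP ADJ ADJ ADJ CONJ PREP CONJ.
Rule check: R1 ✗, R2 ✓, R3 ✓.
Only rule 1 fails.

1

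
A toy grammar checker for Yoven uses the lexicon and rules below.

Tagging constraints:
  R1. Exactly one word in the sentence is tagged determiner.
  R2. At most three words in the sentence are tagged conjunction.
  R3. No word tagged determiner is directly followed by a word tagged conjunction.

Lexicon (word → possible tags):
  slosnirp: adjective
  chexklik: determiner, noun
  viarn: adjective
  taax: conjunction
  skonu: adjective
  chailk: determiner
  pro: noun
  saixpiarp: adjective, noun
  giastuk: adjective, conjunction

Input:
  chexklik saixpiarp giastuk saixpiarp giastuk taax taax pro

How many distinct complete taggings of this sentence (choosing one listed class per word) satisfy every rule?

Candidates per position — 1:chexklik {determiner,noun}; 2:saixpiarp {adjective,noun}; 3:giastuk {adjective,conjunction}; 4:saixpiarp {adjective,noun}; 5:giastuk {adjective,conjunction}; 6:taax {conjunction}; 7:taax {conjunction}; 8:pro {noun}.
There are 32 candidate sequences in total.
Checking each against the rules leaves 12 sequences.
Count = 12.

12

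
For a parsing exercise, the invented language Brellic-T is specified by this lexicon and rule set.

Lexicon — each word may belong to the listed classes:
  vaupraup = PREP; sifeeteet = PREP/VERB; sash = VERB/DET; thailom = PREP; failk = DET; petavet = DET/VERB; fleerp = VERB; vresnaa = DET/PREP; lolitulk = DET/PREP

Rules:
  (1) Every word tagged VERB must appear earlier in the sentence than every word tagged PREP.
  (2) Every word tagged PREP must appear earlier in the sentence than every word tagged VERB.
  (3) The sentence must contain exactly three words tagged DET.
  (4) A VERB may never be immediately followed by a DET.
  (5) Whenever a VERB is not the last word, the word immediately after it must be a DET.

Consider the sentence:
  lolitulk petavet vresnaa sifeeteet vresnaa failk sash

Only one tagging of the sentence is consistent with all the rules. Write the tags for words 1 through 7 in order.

PREP DET PREP PREP PREP DET DET

Candidates per position — 1:lolitulk {DET,PREP}; 2:petavet {DET,VERB}; 3:vresnaa {DET,PREP}; 4:sifeeteet {PREP,VERB}; 5:vresnaa {DET,PREP}; 6:failk {DET}; 7:sash {VERB,DET}.
The remaining ambiguous positions (1, 2, 3, 4, 5, 7) are resolved jointly — only one combination satisfies every rule.
The only consistent sequence is: PREP DET PREP PREP PREP DET DET.
Check: rule 1 holds; rule 2 holds; rule 3 holds; rule 4 holds; rule 5 holds.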